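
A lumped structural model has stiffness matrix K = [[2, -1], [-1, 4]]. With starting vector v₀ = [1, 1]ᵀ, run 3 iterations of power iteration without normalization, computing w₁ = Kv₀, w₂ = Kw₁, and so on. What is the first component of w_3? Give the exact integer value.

w1 = Kv₀ = (1, 3)
w2 = Kw1 = (-1, 11)
w3 = Kw2 = (-13, 45)
The requested component of w3 is -13.

-13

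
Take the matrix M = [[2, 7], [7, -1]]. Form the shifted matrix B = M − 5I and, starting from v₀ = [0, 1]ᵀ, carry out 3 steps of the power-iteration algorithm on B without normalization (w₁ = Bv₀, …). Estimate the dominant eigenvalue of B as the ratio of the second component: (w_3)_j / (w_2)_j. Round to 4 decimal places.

μ ≈ -11.1882

B = M − 5I has rows (-3, 7); (7, -6)
w1 = Bv₀ = ((-3)·0 + 7·1; 7·0 + (-6)·1) = (7, -6)
w2 = Bw1 = ((-3)·7 + 7·(-6); 7·7 + (-6)·(-6)) = (-63, 85)
w3 = Bw2 = (784, -951)
Ratio: -951/85 = -11.1882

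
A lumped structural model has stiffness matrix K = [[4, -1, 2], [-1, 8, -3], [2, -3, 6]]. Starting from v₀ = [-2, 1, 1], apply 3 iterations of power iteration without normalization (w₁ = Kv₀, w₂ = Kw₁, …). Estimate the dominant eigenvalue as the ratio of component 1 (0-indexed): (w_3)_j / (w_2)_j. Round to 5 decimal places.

10.42424

w1 = Kv₀ = (4·(-2) + (-1)·1 + 2·1; (-1)·(-2) + 8·1 + (-3)·1; 2·(-2) + (-3)·1 + 6·1) = (-7, 7, -1)
w2 = Kw1 = (4·(-7) + (-1)·7 + 2·(-1); (-1)·(-7) + 8·7 + (-3)·(-1); 2·(-7) + (-3)·7 + 6·(-1)) = (-37, 66, -41)
w3 = Kw2 = (-296, 688, -518)
Ratio at component: 688 / 66 = 10.42424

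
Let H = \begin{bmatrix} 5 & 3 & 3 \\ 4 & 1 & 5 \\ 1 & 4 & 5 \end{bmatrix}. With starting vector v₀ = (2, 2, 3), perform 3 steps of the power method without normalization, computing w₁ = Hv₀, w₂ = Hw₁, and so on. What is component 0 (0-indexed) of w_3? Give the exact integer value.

w1 = Hv₀ = (5·2 + 3·2 + 3·3; 4·2 + 1·2 + 5·3; 1·2 + 4·2 + 5·3) = (25, 25, 25)
w2 = Hw1 = (5·25 + 3·25 + 3·25; 4·25 + 1·25 + 5·25; 1·25 + 4·25 + 5·25) = (275, 250, 250)
w3 = Hw2 = (2875, 2600, 2525)
The requested component of w3 is 2875.

2875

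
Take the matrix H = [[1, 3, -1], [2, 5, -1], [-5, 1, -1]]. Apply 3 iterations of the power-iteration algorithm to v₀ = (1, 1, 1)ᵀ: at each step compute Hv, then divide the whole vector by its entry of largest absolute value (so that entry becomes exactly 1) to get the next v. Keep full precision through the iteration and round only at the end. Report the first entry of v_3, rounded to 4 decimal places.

Hv0 = (3.00000, 6.00000, -5.00000); divide by 6.00000 → v1 = (0.50000, 1.00000, -0.83333)
Hv1 = (4.33333, 6.83333, -0.66667); divide by 6.83333 → v2 = (0.63415, 1.00000, -0.09756)
Hv2 = (3.73171, 6.36585, -2.07317); divide by 6.36585 → v3 = (0.58621, 1.00000, -0.32567)
Requested entry of v3: 153/261 = 0.5862

0.5862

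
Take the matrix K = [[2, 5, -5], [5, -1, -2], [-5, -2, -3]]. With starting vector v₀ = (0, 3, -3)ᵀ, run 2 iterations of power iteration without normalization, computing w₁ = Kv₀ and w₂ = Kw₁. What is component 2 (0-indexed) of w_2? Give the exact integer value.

w1 = Kv₀ = (2·0 + 5·3 + (-5)·(-3); 5·0 + (-1)·3 + (-2)·(-3); (-5)·0 + (-2)·3 + (-3)·(-3)) = (30, 3, 3)
w2 = Kw1 = (2·30 + 5·3 + (-5)·3; 5·30 + (-1)·3 + (-2)·3; (-5)·30 + (-2)·3 + (-3)·3) = (60, 141, -165)
The requested component of w2 is -165.

-165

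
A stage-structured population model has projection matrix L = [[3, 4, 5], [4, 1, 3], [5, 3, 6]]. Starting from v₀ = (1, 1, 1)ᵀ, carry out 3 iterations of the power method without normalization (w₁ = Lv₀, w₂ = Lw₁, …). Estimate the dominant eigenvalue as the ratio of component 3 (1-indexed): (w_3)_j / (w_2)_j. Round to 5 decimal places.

11.85714

w1 = Lv₀ = (12, 8, 14)
w2 = Lw1 = (138, 98, 168)
w3 = Lw2 = (1646, 1154, 1992)
Ratio at component: 1992 / 168 = 11.85714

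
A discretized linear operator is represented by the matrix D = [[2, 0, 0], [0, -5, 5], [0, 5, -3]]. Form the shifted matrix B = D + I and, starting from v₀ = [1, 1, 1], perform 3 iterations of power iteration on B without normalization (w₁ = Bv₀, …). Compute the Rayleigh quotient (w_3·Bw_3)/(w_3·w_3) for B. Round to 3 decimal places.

B = D + I has rows (3, 0, 0); (0, -4, 5); (0, 5, -2)
w1 = Bv₀ = (3·1 + 0·1 + 0·1; 0·1 + (-4)·1 + 5·1; 0·1 + 5·1 + (-2)·1) = (3, 1, 3)
w2 = Bw1 = (3·3 + 0·1 + 0·3; 0·3 + (-4)·1 + 5·3; 0·3 + 5·1 + (-2)·3) = (9, 11, -1)
w3 = Bw2 = (27, -49, 57)
Bw3 = (81, 481, -359)
w3·Bw3 = -41845; w3·w3 = 6379; μ ≈ -41845/6379 = -6.560

-6.560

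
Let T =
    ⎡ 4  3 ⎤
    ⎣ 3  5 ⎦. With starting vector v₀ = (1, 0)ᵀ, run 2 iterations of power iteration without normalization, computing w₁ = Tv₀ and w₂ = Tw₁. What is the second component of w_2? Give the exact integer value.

27

w1 = Tv₀ = (4, 3)
w2 = Tw1 = (25, 27)
The requested component of w2 is 27.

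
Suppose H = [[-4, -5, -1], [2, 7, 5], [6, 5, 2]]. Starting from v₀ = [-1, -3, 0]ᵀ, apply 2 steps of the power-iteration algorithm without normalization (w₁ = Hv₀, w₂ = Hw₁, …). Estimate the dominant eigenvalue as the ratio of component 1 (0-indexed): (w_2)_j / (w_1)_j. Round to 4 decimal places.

w1 = Hv₀ = (19, -23, -21)
w2 = Hw1 = (60, -228, -43)
Ratio at component: -228 / -23 = 9.9130

9.9130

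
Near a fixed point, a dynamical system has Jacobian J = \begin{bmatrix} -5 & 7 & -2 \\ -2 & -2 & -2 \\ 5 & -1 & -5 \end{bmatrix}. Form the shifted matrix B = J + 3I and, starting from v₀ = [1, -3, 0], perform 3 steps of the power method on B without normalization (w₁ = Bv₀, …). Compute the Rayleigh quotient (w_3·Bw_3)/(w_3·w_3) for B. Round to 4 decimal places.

B = J + 3I has rows (-2, 7, -2); (-2, 1, -2); (5, -1, -2)
w1 = Bv₀ = (-23, -5, 8)
w2 = Bw1 = (-5, 25, -126)
w3 = Bw2 = (437, 287, 202)
Bw3 = (731, -991, 1494)
w3·Bw3 = 336818; w3·w3 = 314142; μ ≈ 336818/314142 = 1.0722

1.0722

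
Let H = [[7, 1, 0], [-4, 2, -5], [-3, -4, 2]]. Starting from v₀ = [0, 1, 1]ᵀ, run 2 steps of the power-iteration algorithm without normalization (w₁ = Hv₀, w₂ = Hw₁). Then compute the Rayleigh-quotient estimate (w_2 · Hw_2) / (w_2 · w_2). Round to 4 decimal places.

λ ≈ 2.4878

w1 = Hv₀ = (1, -3, -2)
w2 = Hw1 = (4, 0, 5)
Hw2 = (28, -41, -2)
w2·Hw2 = 4·28 + 0·(-41) + 5·(-2) = 102; w2·w2 = 4·4 + 0·0 + 5·5 = 41
λ ≈ 102/41 = 2.4878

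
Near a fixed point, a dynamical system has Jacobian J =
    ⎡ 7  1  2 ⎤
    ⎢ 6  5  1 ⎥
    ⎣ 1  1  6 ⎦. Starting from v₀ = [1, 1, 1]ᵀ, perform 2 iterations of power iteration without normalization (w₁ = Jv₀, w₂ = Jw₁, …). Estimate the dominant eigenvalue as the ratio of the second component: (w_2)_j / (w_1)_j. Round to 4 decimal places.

10.6667

w1 = Jv₀ = (10, 12, 8)
w2 = Jw1 = (98, 128, 70)
Ratio at component: 128 / 12 = 10.6667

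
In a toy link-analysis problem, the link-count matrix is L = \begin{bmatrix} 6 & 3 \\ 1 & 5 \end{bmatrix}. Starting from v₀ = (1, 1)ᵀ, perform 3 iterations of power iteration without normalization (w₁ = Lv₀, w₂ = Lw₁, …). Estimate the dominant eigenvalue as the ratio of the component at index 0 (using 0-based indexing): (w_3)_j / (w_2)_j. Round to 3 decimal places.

w1 = Lv₀ = (6·1 + 3·1; 1·1 + 5·1) = (9, 6)
w2 = Lw1 = (6·9 + 3·6; 1·9 + 5·6) = (72, 39)
w3 = Lw2 = (549, 267)
Ratio at component: 549 / 72 = 7.625

7.625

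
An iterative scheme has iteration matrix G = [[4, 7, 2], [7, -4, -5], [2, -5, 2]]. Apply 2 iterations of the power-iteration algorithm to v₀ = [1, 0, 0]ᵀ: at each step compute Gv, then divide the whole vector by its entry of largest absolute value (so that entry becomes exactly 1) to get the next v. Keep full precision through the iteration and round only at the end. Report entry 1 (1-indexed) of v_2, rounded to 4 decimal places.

1.0000

Gv0 = (4.00000, 7.00000, 2.00000); divide by 7.00000 → v1 = (0.57143, 1.00000, 0.28571)
Gv1 = (9.85714, -1.42857, -3.28571); divide by 9.85714 → v2 = (1.00000, -0.14493, -0.33333)
Requested entry of v2: 69/69 = 1.0000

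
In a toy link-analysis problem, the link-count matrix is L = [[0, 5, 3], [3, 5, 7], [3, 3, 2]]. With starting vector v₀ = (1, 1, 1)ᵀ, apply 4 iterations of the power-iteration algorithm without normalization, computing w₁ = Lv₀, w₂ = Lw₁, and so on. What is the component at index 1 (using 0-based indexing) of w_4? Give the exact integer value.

17949

w1 = Lv₀ = (0·1 + 5·1 + 3·1; 3·1 + 5·1 + 7·1; 3·1 + 3·1 + 2·1) = (8, 15, 8)
w2 = Lw1 = (0·8 + 5·15 + 3·8; 3·8 + 5·15 + 7·8; 3·8 + 3·15 + 2·8) = (99, 155, 85)
w3 = Lw2 = (1030, 1667, 932)
w4 = Lw3 = (11131, 17949, 9955)
The requested component of w4 is 17949.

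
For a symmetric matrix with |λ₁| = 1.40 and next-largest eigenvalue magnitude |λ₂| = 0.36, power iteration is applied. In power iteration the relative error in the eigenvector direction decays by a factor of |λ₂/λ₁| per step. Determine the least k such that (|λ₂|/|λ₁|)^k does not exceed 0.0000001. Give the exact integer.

12

|λ₂/λ₁| = 0.36/1.40 = 0.25714
Need k ≥ ln(0.0000001) / ln(0.25714) = -16.1181 / -1.3581 ≈ 11.868
Smallest integer k satisfying the bound: 12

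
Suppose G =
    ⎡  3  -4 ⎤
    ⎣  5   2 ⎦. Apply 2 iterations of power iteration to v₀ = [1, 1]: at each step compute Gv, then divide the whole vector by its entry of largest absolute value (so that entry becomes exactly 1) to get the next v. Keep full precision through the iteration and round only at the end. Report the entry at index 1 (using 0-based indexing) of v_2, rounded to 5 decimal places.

-0.29032

Gv0 = (-1.000000, 7.000000); divide by 7.000000 → v1 = (-0.142857, 1.000000)
Gv1 = (-4.428571, 1.285714); divide by -4.428571 → v2 = (1.000000, -0.290323)
Requested entry of v2: 9/-31 = -0.29032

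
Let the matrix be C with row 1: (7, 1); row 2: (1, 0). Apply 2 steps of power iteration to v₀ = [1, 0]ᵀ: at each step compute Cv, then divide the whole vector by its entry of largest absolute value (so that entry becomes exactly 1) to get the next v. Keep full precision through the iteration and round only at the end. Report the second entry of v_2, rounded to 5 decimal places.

0.14000

Cv0 = (7.000000, 1.000000); divide by 7.000000 → v1 = (1.000000, 0.142857)
Cv1 = (7.142857, 1.000000); divide by 7.142857 → v2 = (1.000000, 0.140000)
Requested entry of v2: 7/50 = 0.14000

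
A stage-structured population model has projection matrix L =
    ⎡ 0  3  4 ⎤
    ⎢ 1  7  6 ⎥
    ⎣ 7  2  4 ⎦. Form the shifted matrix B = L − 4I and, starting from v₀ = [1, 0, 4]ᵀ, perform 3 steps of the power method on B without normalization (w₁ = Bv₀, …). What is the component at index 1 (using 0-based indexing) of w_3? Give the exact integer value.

1246

B = L − 4I has rows (-4, 3, 4); (1, 3, 6); (7, 2, 0)
w1 = Bv₀ = ((-4)·1 + 3·0 + 4·4; 1·1 + 3·0 + 6·4; 7·1 + 2·0 + 0·4) = (12, 25, 7)
w2 = Bw1 = ((-4)·12 + 3·25 + 4·7; 1·12 + 3·25 + 6·7; 7·12 + 2·25 + 0·7) = (55, 129, 134)
w3 = Bw2 = (703, 1246, 643)
Requested component of w3: 1246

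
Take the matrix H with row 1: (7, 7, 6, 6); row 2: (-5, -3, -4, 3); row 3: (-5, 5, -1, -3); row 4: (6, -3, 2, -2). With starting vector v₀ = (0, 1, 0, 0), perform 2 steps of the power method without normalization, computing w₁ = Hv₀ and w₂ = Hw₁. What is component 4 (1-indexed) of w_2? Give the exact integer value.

67

w1 = Hv₀ = (7, -3, 5, -3)
w2 = Hw1 = (40, -55, -46, 67)
The requested component of w2 is 67.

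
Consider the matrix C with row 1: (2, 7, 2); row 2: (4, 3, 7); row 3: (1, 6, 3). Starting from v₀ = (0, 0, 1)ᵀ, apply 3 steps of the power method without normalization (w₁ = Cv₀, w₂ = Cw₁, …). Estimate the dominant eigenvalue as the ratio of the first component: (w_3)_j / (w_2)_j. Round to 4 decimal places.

λ ≈ 9.7288

w1 = Cv₀ = (2, 7, 3)
w2 = Cw1 = (59, 50, 53)
w3 = Cw2 = (574, 757, 518)
Ratio at component: 574 / 59 = 9.7288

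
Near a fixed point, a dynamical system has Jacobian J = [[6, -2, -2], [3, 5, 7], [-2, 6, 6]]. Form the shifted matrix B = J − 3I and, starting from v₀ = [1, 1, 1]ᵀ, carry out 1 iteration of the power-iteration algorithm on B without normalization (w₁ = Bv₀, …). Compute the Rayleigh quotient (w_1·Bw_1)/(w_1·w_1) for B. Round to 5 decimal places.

B = J − 3I has rows (3, -2, -2); (3, 2, 7); (-2, 6, 3)
w1 = Bv₀ = (-1, 12, 7)
Bw1 = (-41, 70, 95)
w1·Bw1 = 1546; w1·w1 = 194; μ ≈ 1546/194 = 7.96907

7.96907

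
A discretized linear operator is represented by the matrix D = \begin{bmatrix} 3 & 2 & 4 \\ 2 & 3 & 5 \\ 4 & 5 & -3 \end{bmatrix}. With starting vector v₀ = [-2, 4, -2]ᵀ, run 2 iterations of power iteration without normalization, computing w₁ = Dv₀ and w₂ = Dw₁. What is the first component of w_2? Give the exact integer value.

50

w1 = Dv₀ = (-6, -2, 18)
w2 = Dw1 = (50, 72, -88)
The requested component of w2 is 50.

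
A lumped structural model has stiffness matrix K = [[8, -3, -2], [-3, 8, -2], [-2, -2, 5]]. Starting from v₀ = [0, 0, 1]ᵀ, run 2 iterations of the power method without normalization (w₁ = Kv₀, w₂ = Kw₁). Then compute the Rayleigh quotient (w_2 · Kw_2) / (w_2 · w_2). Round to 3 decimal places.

λ ≈ 7.795

w1 = Kv₀ = (8·0 + (-3)·0 + (-2)·1; (-3)·0 + 8·0 + (-2)·1; (-2)·0 + (-2)·0 + 5·1) = (-2, -2, 5)
w2 = Kw1 = (8·(-2) + (-3)·(-2) + (-2)·5; (-3)·(-2) + 8·(-2) + (-2)·5; (-2)·(-2) + (-2)·(-2) + 5·5) = (-20, -20, 33)
Kw2 = (-166, -166, 245)
w2·Kw2 = (-20)·(-166) + (-20)·(-166) + 33·245 = 14725; w2·w2 = (-20)·(-20) + (-20)·(-20) + 33·33 = 1889
λ ≈ 14725/1889 = 7.795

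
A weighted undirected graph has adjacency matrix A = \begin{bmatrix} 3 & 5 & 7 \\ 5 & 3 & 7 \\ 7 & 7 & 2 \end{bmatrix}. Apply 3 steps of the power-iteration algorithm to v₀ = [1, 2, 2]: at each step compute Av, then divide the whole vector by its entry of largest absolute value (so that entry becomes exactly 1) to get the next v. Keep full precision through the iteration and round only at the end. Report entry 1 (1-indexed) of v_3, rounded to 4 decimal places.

Av0 = (27.00000, 25.00000, 25.00000); divide by 27.00000 → v1 = (1.00000, 0.92593, 0.92593)
Av1 = (14.11111, 14.25926, 15.33333); divide by 15.33333 → v2 = (0.92029, 0.92995, 1.00000)
Av2 = (14.41063, 14.39130, 14.95169); divide by 14.95169 → v3 = (0.96381, 0.96252, 1.00000)
Requested entry of v3: 5966/6190 = 0.9638

0.9638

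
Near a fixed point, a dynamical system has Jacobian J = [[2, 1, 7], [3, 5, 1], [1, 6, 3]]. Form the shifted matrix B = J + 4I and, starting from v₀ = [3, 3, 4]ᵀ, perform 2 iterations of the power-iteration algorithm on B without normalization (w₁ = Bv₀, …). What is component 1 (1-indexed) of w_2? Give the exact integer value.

B = J + 4I has rows (6, 1, 7); (3, 9, 1); (1, 6, 7)
w1 = Bv₀ = (49, 40, 49)
w2 = Bw1 = (677, 556, 632)
Requested component of w2: 677

677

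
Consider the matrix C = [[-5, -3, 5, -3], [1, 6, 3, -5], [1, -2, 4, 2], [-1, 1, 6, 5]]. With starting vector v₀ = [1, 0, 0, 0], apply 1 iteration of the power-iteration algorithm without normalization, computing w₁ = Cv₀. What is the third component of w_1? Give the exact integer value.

w1 = Cv₀ = ((-5)·1 + (-3)·0 + 5·0 + (-3)·0; 1·1 + 6·0 + 3·0 + (-5)·0; 1·1 + (-2)·0 + 4·0 + 2·0; (-1)·1 + 1·0 + 6·0 + 5·0) = (-5, 1, 1, -1)
The requested component of w1 is 1.

1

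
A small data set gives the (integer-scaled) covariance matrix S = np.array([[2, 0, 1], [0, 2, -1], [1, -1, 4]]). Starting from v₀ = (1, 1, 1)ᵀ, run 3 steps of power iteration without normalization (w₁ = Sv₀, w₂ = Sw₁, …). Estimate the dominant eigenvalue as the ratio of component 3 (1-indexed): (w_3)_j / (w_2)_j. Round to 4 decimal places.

w1 = Sv₀ = (3, 1, 4)
w2 = Sw1 = (10, -2, 18)
w3 = Sw2 = (38, -22, 84)
Ratio at component: 84 / 18 = 4.6667

λ ≈ 4.6667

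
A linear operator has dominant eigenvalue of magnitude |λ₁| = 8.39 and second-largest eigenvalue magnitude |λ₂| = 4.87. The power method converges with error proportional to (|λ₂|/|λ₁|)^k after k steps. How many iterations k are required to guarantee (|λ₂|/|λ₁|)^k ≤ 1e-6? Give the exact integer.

|λ₂/λ₁| = 4.87/8.39 = 0.58045
Need k ≥ ln(1e-6) / ln(0.58045) = -13.8155 / -0.5439 ≈ 25.399
Smallest integer k satisfying the bound: 26

26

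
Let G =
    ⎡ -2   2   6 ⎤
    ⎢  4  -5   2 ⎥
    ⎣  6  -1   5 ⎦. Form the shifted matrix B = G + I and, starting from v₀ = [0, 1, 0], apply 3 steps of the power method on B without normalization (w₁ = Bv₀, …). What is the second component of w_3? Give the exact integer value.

-132

B = G + I has rows (-1, 2, 6); (4, -4, 2); (6, -1, 6)
w1 = Bv₀ = (2, -4, -1)
w2 = Bw1 = (-16, 22, 10)
w3 = Bw2 = (120, -132, -58)
Requested component of w3: -132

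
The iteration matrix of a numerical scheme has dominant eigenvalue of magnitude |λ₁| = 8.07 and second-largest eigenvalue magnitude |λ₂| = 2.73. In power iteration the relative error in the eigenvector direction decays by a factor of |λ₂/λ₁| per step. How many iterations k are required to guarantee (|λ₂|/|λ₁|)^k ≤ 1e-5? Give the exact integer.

11

|λ₂/λ₁| = 2.73/8.07 = 0.33829
Need k ≥ ln(1e-5) / ln(0.33829) = -11.5129 / -1.0839 ≈ 10.622
Smallest integer k satisfying the bound: 11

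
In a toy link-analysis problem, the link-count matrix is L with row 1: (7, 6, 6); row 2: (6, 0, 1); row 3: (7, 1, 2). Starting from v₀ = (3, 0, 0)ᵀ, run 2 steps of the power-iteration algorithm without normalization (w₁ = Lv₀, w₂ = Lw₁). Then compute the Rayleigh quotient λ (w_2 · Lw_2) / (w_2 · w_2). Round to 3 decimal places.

w1 = Lv₀ = (21, 18, 21)
w2 = Lw1 = (381, 147, 207)
Lw2 = (4791, 2493, 3228)
w2·Lw2 = 381·4791 + 147·2493 + 207·3228 = 2860038; w2·w2 = 381·381 + 147·147 + 207·207 = 209619
λ ≈ 2860038/209619 = 13.644

λ ≈ 13.644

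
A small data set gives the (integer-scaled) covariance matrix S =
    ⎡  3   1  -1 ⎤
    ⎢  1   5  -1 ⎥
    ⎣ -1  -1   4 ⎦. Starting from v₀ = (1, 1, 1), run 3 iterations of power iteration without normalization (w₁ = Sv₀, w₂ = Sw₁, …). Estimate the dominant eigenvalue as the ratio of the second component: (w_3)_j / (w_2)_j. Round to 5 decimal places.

5.46154

w1 = Sv₀ = (3·1 + 1·1 + (-1)·1; 1·1 + 5·1 + (-1)·1; (-1)·1 + (-1)·1 + 4·1) = (3, 5, 2)
w2 = Sw1 = (3·3 + 1·5 + (-1)·2; 1·3 + 5·5 + (-1)·2; (-1)·3 + (-1)·5 + 4·2) = (12, 26, 0)
w3 = Sw2 = (62, 142, -38)
Ratio at component: 142 / 26 = 5.46154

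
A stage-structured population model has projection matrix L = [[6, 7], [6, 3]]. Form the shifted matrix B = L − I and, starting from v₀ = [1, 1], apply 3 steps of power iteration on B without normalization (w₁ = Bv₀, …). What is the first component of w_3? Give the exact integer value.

1196

B = L − I has rows (5, 7); (6, 2)
w1 = Bv₀ = (5·1 + 7·1; 6·1 + 2·1) = (12, 8)
w2 = Bw1 = (5·12 + 7·8; 6·12 + 2·8) = (116, 88)
w3 = Bw2 = (1196, 872)
Requested component of w3: 1196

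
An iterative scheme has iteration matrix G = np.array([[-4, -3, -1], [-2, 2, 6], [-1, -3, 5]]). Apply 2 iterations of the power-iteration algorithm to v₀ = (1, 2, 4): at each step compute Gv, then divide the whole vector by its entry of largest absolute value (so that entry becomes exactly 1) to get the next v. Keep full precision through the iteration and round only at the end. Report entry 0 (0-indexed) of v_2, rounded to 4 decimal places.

Gv0 = (-14.00000, 26.00000, 13.00000); divide by 26.00000 → v1 = (-0.53846, 1.00000, 0.50000)
Gv1 = (-1.34615, 6.07692, 0.03846); divide by 6.07692 → v2 = (-0.22152, 1.00000, 0.00633)
Requested entry of v2: -35/158 = -0.2215

-0.2215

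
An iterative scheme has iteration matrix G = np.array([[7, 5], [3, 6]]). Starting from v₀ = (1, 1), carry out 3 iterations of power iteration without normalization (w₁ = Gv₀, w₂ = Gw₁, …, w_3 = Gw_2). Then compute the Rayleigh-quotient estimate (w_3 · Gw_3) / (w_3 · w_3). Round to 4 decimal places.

10.4107

w1 = Gv₀ = (7·1 + 5·1; 3·1 + 6·1) = (12, 9)
w2 = Gw1 = (7·12 + 5·9; 3·12 + 6·9) = (129, 90)
w3 = Gw2 = (1353, 927)
Gw3 = (14106, 9621)
w3·Gw3 = 1353·14106 + 927·9621 = 28004085; w3·w3 = 1353·1353 + 927·927 = 2689938
λ ≈ 28004085/2689938 = 10.4107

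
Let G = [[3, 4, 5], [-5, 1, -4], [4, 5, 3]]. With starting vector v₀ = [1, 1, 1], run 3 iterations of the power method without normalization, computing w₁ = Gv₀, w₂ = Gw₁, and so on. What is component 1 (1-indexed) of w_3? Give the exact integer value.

-52

w1 = Gv₀ = (12, -8, 12)
w2 = Gw1 = (64, -116, 44)
w3 = Gw2 = (-52, -612, -192)
The requested component of w3 is -52.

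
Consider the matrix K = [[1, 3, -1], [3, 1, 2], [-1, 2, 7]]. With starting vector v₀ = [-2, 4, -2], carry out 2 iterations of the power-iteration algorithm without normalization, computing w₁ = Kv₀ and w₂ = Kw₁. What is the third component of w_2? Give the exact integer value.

w1 = Kv₀ = (1·(-2) + 3·4 + (-1)·(-2); 3·(-2) + 1·4 + 2·(-2); (-1)·(-2) + 2·4 + 7·(-2)) = (12, -6, -4)
w2 = Kw1 = (1·12 + 3·(-6) + (-1)·(-4); 3·12 + 1·(-6) + 2·(-4); (-1)·12 + 2·(-6) + 7·(-4)) = (-2, 22, -52)
The requested component of w2 is -52.

-52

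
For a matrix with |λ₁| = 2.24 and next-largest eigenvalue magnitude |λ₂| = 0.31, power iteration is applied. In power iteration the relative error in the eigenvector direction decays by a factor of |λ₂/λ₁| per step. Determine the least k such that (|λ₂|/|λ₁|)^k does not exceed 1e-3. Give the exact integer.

|λ₂/λ₁| = 0.31/2.24 = 0.13839
Need k ≥ ln(1e-3) / ln(0.13839) = -6.9078 / -1.9777 ≈ 3.493
Smallest integer k satisfying the bound: 4

4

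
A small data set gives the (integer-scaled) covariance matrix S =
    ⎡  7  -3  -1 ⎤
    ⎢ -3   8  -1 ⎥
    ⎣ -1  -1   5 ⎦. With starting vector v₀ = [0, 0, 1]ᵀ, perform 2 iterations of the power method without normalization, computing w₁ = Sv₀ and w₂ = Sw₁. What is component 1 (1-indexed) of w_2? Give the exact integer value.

-9

w1 = Sv₀ = (-1, -1, 5)
w2 = Sw1 = (-9, -10, 27)
The requested component of w2 is -9.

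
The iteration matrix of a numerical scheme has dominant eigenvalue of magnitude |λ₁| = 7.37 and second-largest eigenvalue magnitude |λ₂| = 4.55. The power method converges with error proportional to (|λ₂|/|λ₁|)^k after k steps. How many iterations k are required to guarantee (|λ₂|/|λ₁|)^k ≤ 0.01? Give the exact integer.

|λ₂/λ₁| = 4.55/7.37 = 0.61737
Need k ≥ ln(0.01) / ln(0.61737) = -4.6052 / -0.4823 ≈ 9.549
Smallest integer k satisfying the bound: 10

10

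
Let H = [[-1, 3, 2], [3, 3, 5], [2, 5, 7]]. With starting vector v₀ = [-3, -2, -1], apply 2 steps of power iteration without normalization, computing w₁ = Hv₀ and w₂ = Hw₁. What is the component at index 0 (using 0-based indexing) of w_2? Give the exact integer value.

w1 = Hv₀ = ((-1)·(-3) + 3·(-2) + 2·(-1); 3·(-3) + 3·(-2) + 5·(-1); 2·(-3) + 5·(-2) + 7·(-1)) = (-5, -20, -23)
w2 = Hw1 = ((-1)·(-5) + 3·(-20) + 2·(-23); 3·(-5) + 3·(-20) + 5·(-23); 2·(-5) + 5·(-20) + 7·(-23)) = (-101, -190, -271)
The requested component of w2 is -101.

-101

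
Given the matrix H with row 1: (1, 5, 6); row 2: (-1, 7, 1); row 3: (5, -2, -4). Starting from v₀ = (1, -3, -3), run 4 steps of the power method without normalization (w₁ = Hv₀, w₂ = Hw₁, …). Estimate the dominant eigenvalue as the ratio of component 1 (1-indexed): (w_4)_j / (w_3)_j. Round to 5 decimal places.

λ ≈ 0.67067

w1 = Hv₀ = (1·1 + 5·(-3) + 6·(-3); (-1)·1 + 7·(-3) + 1·(-3); 5·1 + (-2)·(-3) + (-4)·(-3)) = (-32, -25, 23)
w2 = Hw1 = (1·(-32) + 5·(-25) + 6·23; (-1)·(-32) + 7·(-25) + 1·23; 5·(-32) + (-2)·(-25) + (-4)·23) = (-19, -120, -202)
w3 = Hw2 = (-1831, -1023, 953)
w4 = Hw3 = (-1228, -4377, -10921)
Ratio at component: -1228 / -1831 = 0.67067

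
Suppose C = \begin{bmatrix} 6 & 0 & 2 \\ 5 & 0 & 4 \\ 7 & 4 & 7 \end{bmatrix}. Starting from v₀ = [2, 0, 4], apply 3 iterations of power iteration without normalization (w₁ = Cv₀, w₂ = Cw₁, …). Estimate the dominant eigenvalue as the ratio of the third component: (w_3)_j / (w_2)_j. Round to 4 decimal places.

w1 = Cv₀ = (6·2 + 0·0 + 2·4; 5·2 + 0·0 + 4·4; 7·2 + 4·0 + 7·4) = (20, 26, 42)
w2 = Cw1 = (6·20 + 0·26 + 2·42; 5·20 + 0·26 + 4·42; 7·20 + 4·26 + 7·42) = (204, 268, 538)
w3 = Cw2 = (2300, 3172, 6266)
Ratio at component: 6266 / 538 = 11.6468

11.6468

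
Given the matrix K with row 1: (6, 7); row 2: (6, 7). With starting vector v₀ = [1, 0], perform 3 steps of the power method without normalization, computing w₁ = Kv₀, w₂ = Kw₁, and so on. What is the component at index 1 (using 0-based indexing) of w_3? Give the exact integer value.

1014

w1 = Kv₀ = (6, 6)
w2 = Kw1 = (78, 78)
w3 = Kw2 = (1014, 1014)
The requested component of w3 is 1014.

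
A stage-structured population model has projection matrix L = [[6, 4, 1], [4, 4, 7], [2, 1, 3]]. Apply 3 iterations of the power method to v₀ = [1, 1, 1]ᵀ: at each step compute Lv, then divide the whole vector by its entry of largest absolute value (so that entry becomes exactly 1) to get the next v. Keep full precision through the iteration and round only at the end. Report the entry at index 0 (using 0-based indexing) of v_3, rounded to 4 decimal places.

0.9559

Lv0 = (11.00000, 15.00000, 6.00000); divide by 15.00000 → v1 = (0.73333, 1.00000, 0.40000)
Lv1 = (8.80000, 9.73333, 3.66667); divide by 9.73333 → v2 = (0.90411, 1.00000, 0.37671)
Lv2 = (9.80137, 10.25342, 3.93836); divide by 10.25342 → v3 = (0.95591, 1.00000, 0.38410)
Requested entry of v3: 1431/1497 = 0.9559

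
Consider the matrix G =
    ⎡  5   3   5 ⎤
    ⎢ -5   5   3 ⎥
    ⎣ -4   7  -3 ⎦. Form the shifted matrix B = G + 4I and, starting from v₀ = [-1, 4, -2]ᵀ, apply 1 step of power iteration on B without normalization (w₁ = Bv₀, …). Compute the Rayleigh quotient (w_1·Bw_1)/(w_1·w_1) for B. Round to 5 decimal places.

B = G + 4I has rows (9, 3, 5); (-5, 9, 3); (-4, 7, 1)
w1 = Bv₀ = (-7, 35, 30)
Bw1 = (192, 440, 303)
w1·Bw1 = 23146; w1·w1 = 2174; μ ≈ 23146/2174 = 10.64673

μ ≈ 10.64673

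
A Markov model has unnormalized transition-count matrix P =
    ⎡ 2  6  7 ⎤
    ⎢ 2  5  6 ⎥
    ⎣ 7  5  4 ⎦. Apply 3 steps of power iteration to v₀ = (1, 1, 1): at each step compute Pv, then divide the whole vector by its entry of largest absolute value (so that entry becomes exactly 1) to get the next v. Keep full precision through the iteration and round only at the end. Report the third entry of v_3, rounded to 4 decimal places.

Pv0 = (15.00000, 13.00000, 16.00000); divide by 16.00000 → v1 = (0.93750, 0.81250, 1.00000)
Pv1 = (13.75000, 11.93750, 14.62500); divide by 14.62500 → v2 = (0.94017, 0.81624, 1.00000)
Pv2 = (13.77778, 11.96154, 14.66239); divide by 14.66239 → v3 = (0.93967, 0.81580, 1.00000)
Requested entry of v3: 3431/3431 = 1.0000

1.0000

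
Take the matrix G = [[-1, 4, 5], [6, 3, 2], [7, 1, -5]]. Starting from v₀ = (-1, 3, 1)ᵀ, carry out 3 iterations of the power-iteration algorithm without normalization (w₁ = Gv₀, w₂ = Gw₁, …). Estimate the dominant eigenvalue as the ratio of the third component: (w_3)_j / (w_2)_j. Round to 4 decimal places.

λ ≈ -6.1136

w1 = Gv₀ = ((-1)·(-1) + 4·3 + 5·1; 6·(-1) + 3·3 + 2·1; 7·(-1) + 1·3 + (-5)·1) = (18, 5, -9)
w2 = Gw1 = ((-1)·18 + 4·5 + 5·(-9); 6·18 + 3·5 + 2·(-9); 7·18 + 1·5 + (-5)·(-9)) = (-43, 105, 176)
w3 = Gw2 = (1343, 409, -1076)
Ratio at component: -1076 / 176 = -6.1136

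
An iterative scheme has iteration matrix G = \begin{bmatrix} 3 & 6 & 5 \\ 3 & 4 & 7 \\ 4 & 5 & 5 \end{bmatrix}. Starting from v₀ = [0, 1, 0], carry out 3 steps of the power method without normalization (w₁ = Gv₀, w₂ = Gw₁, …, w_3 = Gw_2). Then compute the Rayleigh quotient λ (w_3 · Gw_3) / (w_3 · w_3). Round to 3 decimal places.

λ ≈ 13.998

w1 = Gv₀ = (6, 4, 5)
w2 = Gw1 = (67, 69, 69)
w3 = Gw2 = (960, 960, 958)
Gw3 = (13430, 13426, 13430)
w3·Gw3 = 960·13430 + 960·13426 + 958·13430 = 38647700; w3·w3 = 960·960 + 960·960 + 958·958 = 2760964
λ ≈ 38647700/2760964 = 13.998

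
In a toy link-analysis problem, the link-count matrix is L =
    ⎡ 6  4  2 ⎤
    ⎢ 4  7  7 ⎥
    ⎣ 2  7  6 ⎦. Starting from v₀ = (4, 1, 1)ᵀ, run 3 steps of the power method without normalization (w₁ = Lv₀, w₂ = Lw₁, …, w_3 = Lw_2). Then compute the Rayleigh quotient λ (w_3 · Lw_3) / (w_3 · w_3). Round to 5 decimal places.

w1 = Lv₀ = (30, 30, 21)
w2 = Lw1 = (342, 477, 396)
w3 = Lw2 = (4752, 7479, 6399)
Lw3 = (71226, 116154, 100251)
w3·Lw3 = 4752·71226 + 7479·116154 + 6399·100251 = 1848687867; w3·w3 = 4752·4752 + 7479·7479 + 6399·6399 = 119464146
λ ≈ 1848687867/119464146 = 15.47483

λ ≈ 15.47483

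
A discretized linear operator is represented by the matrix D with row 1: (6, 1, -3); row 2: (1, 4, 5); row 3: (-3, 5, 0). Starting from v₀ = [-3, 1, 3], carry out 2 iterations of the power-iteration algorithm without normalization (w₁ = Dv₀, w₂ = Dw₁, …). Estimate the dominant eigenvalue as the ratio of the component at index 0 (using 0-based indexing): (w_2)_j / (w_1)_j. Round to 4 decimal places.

w1 = Dv₀ = (-26, 16, 14)
w2 = Dw1 = (-182, 108, 158)
Ratio at component: -182 / -26 = 7.0000

7.0000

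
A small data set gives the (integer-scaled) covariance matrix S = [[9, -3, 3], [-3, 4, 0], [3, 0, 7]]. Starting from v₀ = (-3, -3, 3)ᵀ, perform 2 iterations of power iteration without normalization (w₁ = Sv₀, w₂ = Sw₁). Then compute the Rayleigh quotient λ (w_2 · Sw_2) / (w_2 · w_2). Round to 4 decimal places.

w1 = Sv₀ = (9·(-3) + (-3)·(-3) + 3·3; (-3)·(-3) + 4·(-3) + 0·3; 3·(-3) + 0·(-3) + 7·3) = (-9, -3, 12)
w2 = Sw1 = (9·(-9) + (-3)·(-3) + 3·12; (-3)·(-9) + 4·(-3) + 0·12; 3·(-9) + 0·(-3) + 7·12) = (-36, 15, 57)
Sw2 = (-198, 168, 291)
w2·Sw2 = (-36)·(-198) + 15·168 + 57·291 = 26235; w2·w2 = (-36)·(-36) + 15·15 + 57·57 = 4770
λ ≈ 26235/4770 = 5.5000

λ ≈ 5.5000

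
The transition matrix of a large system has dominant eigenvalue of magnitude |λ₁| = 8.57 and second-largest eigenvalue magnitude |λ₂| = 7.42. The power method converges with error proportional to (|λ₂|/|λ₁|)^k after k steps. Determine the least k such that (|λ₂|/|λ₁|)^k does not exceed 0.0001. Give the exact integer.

|λ₂/λ₁| = 7.42/8.57 = 0.86581
Need k ≥ ln(0.0001) / ln(0.86581) = -9.2103 / -0.1441 ≈ 63.921
Smallest integer k satisfying the bound: 64

64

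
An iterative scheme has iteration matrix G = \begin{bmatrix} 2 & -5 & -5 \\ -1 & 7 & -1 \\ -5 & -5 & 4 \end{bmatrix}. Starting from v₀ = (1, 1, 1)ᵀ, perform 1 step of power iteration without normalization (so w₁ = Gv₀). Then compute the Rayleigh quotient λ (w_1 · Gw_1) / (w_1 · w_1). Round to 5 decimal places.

λ ≈ 3.09600

w1 = Gv₀ = (-8, 5, -6)
Gw1 = (-11, 49, -9)
w1·Gw1 = (-8)·(-11) + 5·49 + (-6)·(-9) = 387; w1·w1 = (-8)·(-8) + 5·5 + (-6)·(-6) = 125
λ ≈ 387/125 = 3.09600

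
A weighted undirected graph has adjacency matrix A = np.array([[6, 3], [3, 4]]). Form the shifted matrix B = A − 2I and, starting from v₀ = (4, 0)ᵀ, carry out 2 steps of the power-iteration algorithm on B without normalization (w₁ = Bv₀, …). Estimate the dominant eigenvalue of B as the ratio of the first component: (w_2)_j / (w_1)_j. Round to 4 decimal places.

μ ≈ 6.2500

B = A − 2I has rows (4, 3); (3, 2)
w1 = Bv₀ = (4·4 + 3·0; 3·4 + 2·0) = (16, 12)
w2 = Bw1 = (4·16 + 3·12; 3·16 + 2·12) = (100, 72)
Ratio: 100/16 = 6.2500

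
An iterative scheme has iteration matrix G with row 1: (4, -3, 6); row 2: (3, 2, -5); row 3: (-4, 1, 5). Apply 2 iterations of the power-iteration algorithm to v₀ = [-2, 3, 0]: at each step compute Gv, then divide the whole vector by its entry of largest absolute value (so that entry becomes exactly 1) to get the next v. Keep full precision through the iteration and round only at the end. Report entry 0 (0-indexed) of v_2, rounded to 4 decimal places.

Gv0 = (-17.00000, 0.00000, 11.00000); divide by -17.00000 → v1 = (1.00000, 0.00000, -0.64706)
Gv1 = (0.11765, 6.23529, -7.23529); divide by -7.23529 → v2 = (-0.01626, -0.86179, 1.00000)
Requested entry of v2: -2/123 = -0.0163

-0.0163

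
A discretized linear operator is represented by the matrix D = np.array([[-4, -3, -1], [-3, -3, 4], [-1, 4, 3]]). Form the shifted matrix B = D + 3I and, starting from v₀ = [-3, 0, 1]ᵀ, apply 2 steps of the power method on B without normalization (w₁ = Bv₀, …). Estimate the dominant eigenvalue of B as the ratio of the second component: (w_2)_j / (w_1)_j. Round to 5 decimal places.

B = D + 3I has rows (-1, -3, -1); (-3, 0, 4); (-1, 4, 6)
w1 = Bv₀ = ((-1)·(-3) + (-3)·0 + (-1)·1; (-3)·(-3) + 0·0 + 4·1; (-1)·(-3) + 4·0 + 6·1) = (2, 13, 9)
w2 = Bw1 = ((-1)·2 + (-3)·13 + (-1)·9; (-3)·2 + 0·13 + 4·9; (-1)·2 + 4·13 + 6·9) = (-50, 30, 104)
Ratio: 30/13 = 2.30769

2.30769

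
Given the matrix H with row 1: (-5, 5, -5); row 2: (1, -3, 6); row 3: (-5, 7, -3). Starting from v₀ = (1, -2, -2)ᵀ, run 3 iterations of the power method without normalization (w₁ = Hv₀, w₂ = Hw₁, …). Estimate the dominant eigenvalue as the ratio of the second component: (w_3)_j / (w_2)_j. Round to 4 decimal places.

-6.5147

w1 = Hv₀ = (-5, -5, -13)
w2 = Hw1 = (65, -68, 29)
w3 = Hw2 = (-810, 443, -888)
Ratio at component: 443 / -68 = -6.5147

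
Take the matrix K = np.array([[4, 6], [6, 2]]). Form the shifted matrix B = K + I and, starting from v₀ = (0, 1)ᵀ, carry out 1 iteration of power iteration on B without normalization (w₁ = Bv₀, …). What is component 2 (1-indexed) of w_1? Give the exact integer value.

B = K + I has rows (5, 6); (6, 3)
w1 = Bv₀ = (5·0 + 6·1; 6·0 + 3·1) = (6, 3)
Requested component of w1: 3

3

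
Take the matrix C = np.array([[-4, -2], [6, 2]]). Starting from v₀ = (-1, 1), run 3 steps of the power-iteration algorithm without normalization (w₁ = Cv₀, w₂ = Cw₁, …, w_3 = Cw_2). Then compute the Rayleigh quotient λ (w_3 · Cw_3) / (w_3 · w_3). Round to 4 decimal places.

w1 = Cv₀ = (2, -4)
w2 = Cw1 = (0, 4)
w3 = Cw2 = (-8, 8)
Cw3 = (16, -32)
w3·Cw3 = (-8)·16 + 8·(-32) = -384; w3·w3 = (-8)·(-8) + 8·8 = 128
λ ≈ -384/128 = -3.0000

-3.0000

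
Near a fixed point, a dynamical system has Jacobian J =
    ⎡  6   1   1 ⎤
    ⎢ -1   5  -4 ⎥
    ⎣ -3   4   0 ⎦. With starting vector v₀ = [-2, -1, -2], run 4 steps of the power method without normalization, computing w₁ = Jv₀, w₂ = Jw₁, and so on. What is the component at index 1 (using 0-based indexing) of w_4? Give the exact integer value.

-1192

w1 = Jv₀ = (-15, 5, 2)
w2 = Jw1 = (-83, 32, 65)
w3 = Jw2 = (-401, -17, 377)
w4 = Jw3 = (-2046, -1192, 1135)
The requested component of w4 is -1192.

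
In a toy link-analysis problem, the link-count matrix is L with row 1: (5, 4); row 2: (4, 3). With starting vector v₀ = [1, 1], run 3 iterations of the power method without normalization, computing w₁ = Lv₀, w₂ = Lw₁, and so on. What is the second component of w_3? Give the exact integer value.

w1 = Lv₀ = (9, 7)
w2 = Lw1 = (73, 57)
w3 = Lw2 = (593, 463)
The requested component of w3 is 463.

463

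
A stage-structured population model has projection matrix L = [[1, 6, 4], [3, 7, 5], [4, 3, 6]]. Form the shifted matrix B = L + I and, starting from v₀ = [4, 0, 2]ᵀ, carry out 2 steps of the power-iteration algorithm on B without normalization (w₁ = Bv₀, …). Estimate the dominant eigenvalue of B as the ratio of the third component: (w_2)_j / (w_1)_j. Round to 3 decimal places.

11.333

B = L + I has rows (2, 6, 4); (3, 8, 5); (4, 3, 7)
w1 = Bv₀ = (2·4 + 6·0 + 4·2; 3·4 + 8·0 + 5·2; 4·4 + 3·0 + 7·2) = (16, 22, 30)
w2 = Bw1 = (2·16 + 6·22 + 4·30; 3·16 + 8·22 + 5·30; 4·16 + 3·22 + 7·30) = (284, 374, 340)
Ratio: 340/30 = 11.333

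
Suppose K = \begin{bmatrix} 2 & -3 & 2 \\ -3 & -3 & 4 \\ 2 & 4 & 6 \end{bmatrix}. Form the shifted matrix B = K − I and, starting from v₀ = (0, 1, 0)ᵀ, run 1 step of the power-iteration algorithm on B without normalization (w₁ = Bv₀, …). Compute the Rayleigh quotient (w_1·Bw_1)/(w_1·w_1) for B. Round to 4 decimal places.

B = K − I has rows (1, -3, 2); (-3, -4, 4); (2, 4, 5)
w1 = Bv₀ = (1·0 + (-3)·1 + 2·0; (-3)·0 + (-4)·1 + 4·0; 2·0 + 4·1 + 5·0) = (-3, -4, 4)
Bw1 = (17, 41, -2)
w1·Bw1 = -223; w1·w1 = 41; μ ≈ -223/41 = -5.4390

μ ≈ -5.4390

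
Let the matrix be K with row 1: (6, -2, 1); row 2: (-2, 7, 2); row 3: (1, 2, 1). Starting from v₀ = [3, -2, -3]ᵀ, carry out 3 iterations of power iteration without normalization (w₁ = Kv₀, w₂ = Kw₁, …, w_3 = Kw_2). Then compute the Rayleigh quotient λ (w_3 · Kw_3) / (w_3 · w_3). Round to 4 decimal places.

λ ≈ 8.6978

w1 = Kv₀ = (6·3 + (-2)·(-2) + 1·(-3); (-2)·3 + 7·(-2) + 2·(-3); 1·3 + 2·(-2) + 1·(-3)) = (19, -26, -4)
w2 = Kw1 = (6·19 + (-2)·(-26) + 1·(-4); (-2)·19 + 7·(-26) + 2·(-4); 1·19 + 2·(-26) + 1·(-4)) = (162, -228, -37)
w3 = Kw2 = (1391, -1994, -331)
Kw3 = (12003, -17402, -2928)
w3·Kw3 = 1391·12003 + (-1994)·(-17402) + (-331)·(-2928) = 52364929; w3·w3 = 1391·1391 + (-1994)·(-1994) + (-331)·(-331) = 6020478
λ ≈ 52364929/6020478 = 8.6978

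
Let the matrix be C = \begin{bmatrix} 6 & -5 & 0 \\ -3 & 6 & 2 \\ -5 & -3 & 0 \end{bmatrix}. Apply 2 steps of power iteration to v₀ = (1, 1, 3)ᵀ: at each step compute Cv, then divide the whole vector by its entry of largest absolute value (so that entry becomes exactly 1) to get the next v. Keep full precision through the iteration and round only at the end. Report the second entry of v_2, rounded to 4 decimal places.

-0.8974

Cv0 = (1.00000, 9.00000, -8.00000); divide by 9.00000 → v1 = (0.11111, 1.00000, -0.88889)
Cv1 = (-4.33333, 3.88889, -3.55556); divide by -4.33333 → v2 = (1.00000, -0.89744, 0.82051)
Requested entry of v2: 35/-39 = -0.8974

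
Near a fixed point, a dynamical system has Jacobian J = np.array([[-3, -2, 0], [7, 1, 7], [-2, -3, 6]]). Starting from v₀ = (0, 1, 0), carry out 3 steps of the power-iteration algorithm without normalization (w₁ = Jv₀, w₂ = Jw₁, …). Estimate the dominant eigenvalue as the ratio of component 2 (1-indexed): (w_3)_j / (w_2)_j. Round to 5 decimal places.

3.67647

w1 = Jv₀ = (-2, 1, -3)
w2 = Jw1 = (4, -34, -17)
w3 = Jw2 = (56, -125, -8)
Ratio at component: -125 / -34 = 3.67647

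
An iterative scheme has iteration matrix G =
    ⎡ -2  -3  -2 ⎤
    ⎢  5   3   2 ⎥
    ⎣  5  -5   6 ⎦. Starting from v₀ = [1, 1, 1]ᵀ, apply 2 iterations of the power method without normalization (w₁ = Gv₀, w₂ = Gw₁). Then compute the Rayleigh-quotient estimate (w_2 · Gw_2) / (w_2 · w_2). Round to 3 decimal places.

w1 = Gv₀ = ((-2)·1 + (-3)·1 + (-2)·1; 5·1 + 3·1 + 2·1; 5·1 + (-5)·1 + 6·1) = (-7, 10, 6)
w2 = Gw1 = ((-2)·(-7) + (-3)·10 + (-2)·6; 5·(-7) + 3·10 + 2·6; 5·(-7) + (-5)·10 + 6·6) = (-28, 7, -49)
Gw2 = (133, -217, -469)
w2·Gw2 = (-28)·133 + 7·(-217) + (-49)·(-469) = 17738; w2·w2 = (-28)·(-28) + 7·7 + (-49)·(-49) = 3234
λ ≈ 17738/3234 = 5.485

5.485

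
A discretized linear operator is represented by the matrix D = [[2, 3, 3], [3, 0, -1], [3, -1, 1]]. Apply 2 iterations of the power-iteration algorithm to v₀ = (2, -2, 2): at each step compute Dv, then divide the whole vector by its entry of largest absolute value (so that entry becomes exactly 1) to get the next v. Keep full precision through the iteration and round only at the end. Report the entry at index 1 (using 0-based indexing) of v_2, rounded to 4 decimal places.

0.0400

Dv0 = (4.00000, 4.00000, 10.00000); divide by 10.00000 → v1 = (0.40000, 0.40000, 1.00000)
Dv1 = (5.00000, 0.20000, 1.80000); divide by 5.00000 → v2 = (1.00000, 0.04000, 0.36000)
Requested entry of v2: 2/50 = 0.0400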